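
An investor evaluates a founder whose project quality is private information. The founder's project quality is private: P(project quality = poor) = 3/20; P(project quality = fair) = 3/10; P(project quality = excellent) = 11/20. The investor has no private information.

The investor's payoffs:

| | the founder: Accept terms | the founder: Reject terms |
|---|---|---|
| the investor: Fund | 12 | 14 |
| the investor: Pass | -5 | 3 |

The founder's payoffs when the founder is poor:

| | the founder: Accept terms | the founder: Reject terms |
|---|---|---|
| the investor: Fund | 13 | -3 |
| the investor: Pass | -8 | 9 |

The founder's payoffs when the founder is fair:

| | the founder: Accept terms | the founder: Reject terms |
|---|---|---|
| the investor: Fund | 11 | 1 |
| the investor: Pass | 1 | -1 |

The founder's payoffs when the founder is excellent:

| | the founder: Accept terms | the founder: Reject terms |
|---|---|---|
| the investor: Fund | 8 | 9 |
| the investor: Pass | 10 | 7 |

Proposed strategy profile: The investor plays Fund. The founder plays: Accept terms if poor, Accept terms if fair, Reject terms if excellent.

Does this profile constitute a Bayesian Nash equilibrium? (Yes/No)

The investor plays Fund: E[Fund] = 3/20·(12) + 3/10·(12) + 11/20·(14) = 131/10; E[Pass] = -3/5. Best-responding. ✓
The founder (project quality poor), facing Fund: Accept terms gives 13, Reject terms gives -3. Proposed Accept terms is best. ✓
The founder (project quality fair), facing Fund: Accept terms gives 11, Reject terms gives 1. Proposed Accept terms is best. ✓
The founder (project quality excellent), facing Fund: Accept terms gives 8, Reject terms gives 9. Proposed Reject terms is best. ✓

Yes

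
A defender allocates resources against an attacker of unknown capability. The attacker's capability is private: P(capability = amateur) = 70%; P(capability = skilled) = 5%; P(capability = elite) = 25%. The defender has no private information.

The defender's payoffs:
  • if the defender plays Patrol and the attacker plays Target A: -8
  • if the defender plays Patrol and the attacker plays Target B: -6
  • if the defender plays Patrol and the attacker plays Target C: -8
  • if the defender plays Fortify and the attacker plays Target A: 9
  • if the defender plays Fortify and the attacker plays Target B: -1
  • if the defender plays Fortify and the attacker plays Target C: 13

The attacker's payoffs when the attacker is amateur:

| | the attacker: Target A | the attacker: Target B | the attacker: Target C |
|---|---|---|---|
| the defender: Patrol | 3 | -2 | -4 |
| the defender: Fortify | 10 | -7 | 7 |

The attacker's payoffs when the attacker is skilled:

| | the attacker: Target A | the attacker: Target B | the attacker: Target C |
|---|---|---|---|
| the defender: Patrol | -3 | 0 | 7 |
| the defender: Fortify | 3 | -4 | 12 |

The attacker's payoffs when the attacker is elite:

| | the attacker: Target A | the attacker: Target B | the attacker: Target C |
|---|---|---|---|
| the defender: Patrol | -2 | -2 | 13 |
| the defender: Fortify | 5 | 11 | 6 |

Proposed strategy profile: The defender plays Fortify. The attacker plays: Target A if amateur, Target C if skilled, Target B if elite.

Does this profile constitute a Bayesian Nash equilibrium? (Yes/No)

Yes

The defender plays Fortify: E[Fortify] = 0.7·(9) + 0.05·(13) + 0.25·(-1) = 6.7; E[Patrol] = -7.5. Best-responding. ✓
The attacker (capability amateur), facing Fortify: Target A gives 10, Target B gives -7, Target C gives 7. Proposed Target A is best. ✓
The attacker (capability skilled), facing Fortify: Target A gives 3, Target B gives -4, Target C gives 12. Proposed Target C is best. ✓
The attacker (capability elite), facing Fortify: Target A gives 5, Target B gives 11, Target C gives 6. Proposed Target B is best. ✓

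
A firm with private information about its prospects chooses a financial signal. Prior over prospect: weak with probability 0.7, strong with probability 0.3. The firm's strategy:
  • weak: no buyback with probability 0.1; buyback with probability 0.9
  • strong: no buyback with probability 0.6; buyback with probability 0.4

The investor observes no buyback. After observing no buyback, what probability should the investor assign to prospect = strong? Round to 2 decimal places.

P(no buyback) = 0.7·0.1 + 0.3·0.6 = 0.25
P(strong | no buyback) = (0.3·0.6) / 0.25 = 0.18 / 0.25 = 0.72

0.72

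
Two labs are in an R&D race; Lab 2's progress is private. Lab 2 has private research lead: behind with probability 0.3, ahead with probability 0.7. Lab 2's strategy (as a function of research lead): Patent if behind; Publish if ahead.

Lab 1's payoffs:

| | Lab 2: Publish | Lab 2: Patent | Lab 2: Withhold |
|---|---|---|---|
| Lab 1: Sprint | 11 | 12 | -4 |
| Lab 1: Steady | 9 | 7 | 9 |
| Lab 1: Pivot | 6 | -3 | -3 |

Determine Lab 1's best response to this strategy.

Sprint

E[Sprint] = 0.3·(12) + 0.7·(11) = 11.3
E[Steady] = 0.3·(7) + 0.7·(9) = 8.4
E[Pivot] = 0.3·(-3) + 0.7·(6) = 3.3
Best response: Sprint (11.3 is the largest).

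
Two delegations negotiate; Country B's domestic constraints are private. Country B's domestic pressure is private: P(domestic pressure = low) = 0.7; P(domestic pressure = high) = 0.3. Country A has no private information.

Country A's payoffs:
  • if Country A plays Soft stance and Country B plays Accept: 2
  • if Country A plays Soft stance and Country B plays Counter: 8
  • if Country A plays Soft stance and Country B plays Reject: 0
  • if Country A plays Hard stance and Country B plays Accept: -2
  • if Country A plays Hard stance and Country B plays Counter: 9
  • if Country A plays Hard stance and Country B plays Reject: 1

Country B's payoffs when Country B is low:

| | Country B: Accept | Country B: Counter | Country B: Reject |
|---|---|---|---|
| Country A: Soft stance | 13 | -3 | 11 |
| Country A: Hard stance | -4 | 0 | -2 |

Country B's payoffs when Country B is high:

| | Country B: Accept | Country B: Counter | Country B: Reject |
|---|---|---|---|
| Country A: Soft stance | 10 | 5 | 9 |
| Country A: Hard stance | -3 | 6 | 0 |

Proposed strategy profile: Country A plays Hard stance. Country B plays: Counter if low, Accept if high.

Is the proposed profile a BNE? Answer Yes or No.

No

A profile is a BNE iff every type of every player is best-responding given beliefs about the other side.
Country A plays Hard stance: E[Hard stance] = 0.7·(9) + 0.3·(-2) = 5.7; E[Soft stance] = 6.2. Not best-responding. ✗
Country B (domestic pressure low), facing Hard stance: Accept gives -4, Counter gives 0, Reject gives -2. Proposed Counter is best. ✓
Country B (domestic pressure high), facing Hard stance: Accept gives -3, Counter gives 6, Reject gives 0. Proposed Accept is not best — profitable deviation exists. ✗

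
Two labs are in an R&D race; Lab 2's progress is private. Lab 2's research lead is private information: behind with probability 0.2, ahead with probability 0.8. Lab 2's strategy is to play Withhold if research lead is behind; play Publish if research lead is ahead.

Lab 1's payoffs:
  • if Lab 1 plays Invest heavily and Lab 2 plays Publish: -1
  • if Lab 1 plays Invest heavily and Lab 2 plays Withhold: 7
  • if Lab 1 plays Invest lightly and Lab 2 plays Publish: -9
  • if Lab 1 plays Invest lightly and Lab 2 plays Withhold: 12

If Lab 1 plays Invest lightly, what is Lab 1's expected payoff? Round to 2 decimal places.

-4.80

E[Invest lightly] = 0.2·12 + 0.8·(-9) = 2.4 + (-7.2) = -4.8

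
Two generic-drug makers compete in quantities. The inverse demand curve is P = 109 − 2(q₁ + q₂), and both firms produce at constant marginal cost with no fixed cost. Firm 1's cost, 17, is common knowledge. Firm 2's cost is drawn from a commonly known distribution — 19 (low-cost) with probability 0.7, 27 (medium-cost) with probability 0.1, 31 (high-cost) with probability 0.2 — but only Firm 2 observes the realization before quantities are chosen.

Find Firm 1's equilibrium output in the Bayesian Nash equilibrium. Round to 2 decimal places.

Firm 2 with cost c maximizes (109 − 2(q₁+q₂) − c)·q₂, giving q₂(c) = (109 − c − 2q₁)/4.
E[c₂] = 0.7·19 + 0.1·27 + 0.2·31 = 22.2
Firm 1's FOC against E[q₂] yields q₁ = (109 − 2·17 + E[c₂])/6 = (109 − 34 + 22.2)/6 = 16.2.

16.20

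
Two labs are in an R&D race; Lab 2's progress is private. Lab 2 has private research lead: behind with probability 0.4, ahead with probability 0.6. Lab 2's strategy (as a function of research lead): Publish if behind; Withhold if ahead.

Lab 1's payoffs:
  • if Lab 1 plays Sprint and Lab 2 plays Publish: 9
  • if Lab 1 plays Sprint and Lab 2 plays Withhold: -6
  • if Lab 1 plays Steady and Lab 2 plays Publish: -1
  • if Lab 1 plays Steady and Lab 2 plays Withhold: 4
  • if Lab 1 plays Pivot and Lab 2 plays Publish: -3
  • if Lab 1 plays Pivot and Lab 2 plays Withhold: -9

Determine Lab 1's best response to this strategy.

E[Sprint] = 0.4·(9) + 0.6·(-6) = 0
E[Steady] = 0.4·(-1) + 0.6·(4) = 2
E[Pivot] = 0.4·(-3) + 0.6·(-9) = -6.6
Best response: Steady (2 is the largest).

Steady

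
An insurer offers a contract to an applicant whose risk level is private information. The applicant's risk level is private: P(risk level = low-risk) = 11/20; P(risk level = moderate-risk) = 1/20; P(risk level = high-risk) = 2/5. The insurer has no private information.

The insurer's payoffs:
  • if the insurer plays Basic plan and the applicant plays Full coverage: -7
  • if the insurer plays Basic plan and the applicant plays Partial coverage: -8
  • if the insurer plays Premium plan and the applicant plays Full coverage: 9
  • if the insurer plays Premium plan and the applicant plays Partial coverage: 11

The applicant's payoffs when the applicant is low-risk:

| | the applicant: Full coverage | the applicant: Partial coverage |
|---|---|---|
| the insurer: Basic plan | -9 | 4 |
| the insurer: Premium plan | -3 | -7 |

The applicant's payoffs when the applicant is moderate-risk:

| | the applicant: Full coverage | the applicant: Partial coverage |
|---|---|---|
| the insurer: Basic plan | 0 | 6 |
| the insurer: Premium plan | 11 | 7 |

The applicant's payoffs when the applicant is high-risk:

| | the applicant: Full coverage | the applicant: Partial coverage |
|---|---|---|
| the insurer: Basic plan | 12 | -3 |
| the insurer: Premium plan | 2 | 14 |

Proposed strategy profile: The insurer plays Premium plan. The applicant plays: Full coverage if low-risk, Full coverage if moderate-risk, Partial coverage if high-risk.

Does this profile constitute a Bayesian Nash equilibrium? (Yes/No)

Yes

The insurer plays Premium plan: E[Premium plan] = 11/20·(9) + 1/20·(9) + 2/5·(11) = 49/5; E[Basic plan] = -37/5. Best-responding. ✓
The applicant (risk level low-risk), facing Premium plan: Full coverage gives -3, Partial coverage gives -7. Proposed Full coverage is best. ✓
The applicant (risk level moderate-risk), facing Premium plan: Full coverage gives 11, Partial coverage gives 7. Proposed Full coverage is best. ✓
The applicant (risk level high-risk), facing Premium plan: Full coverage gives 2, Partial coverage gives 14. Proposed Partial coverage is best. ✓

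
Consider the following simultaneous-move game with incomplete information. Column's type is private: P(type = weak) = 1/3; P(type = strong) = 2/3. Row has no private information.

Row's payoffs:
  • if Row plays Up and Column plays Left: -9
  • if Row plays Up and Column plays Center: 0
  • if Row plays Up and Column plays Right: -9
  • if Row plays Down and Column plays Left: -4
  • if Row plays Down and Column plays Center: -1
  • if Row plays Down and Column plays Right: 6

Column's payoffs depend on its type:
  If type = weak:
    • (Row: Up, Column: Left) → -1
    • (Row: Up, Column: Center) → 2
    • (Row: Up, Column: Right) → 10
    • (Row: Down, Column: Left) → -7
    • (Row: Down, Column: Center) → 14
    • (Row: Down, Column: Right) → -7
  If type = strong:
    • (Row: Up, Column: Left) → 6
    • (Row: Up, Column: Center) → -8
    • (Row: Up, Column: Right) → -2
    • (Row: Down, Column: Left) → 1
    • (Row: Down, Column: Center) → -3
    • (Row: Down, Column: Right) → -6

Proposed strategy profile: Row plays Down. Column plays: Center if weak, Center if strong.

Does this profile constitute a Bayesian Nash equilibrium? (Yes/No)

No

Row plays Down: E[Down] = 1/3·(-1) + 2/3·(-1) = -1; E[Up] = 0. Not best-responding. ✗
Column (type weak), facing Down: Left gives -7, Center gives 14, Right gives -7. Proposed Center is best. ✓
Column (type strong), facing Down: Left gives 1, Center gives -3, Right gives -6. Proposed Center is not best — profitable deviation exists. ✗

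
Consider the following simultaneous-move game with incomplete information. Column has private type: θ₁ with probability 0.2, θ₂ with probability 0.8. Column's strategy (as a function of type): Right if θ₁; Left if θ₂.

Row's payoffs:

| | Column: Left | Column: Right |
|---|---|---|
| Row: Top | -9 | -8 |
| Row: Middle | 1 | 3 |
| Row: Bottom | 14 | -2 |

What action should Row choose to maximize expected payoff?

Bottom

Compute Row's expected payoff for each action, taking the expectation over Column's type.
E[Top] = 0.2·(-8) + 0.8·(-9) = -8.8
E[Middle] = 0.2·(3) + 0.8·(1) = 1.4
E[Bottom] = 0.2·(-2) + 0.8·(14) = 10.8
Best response: Bottom (10.8 is the largest).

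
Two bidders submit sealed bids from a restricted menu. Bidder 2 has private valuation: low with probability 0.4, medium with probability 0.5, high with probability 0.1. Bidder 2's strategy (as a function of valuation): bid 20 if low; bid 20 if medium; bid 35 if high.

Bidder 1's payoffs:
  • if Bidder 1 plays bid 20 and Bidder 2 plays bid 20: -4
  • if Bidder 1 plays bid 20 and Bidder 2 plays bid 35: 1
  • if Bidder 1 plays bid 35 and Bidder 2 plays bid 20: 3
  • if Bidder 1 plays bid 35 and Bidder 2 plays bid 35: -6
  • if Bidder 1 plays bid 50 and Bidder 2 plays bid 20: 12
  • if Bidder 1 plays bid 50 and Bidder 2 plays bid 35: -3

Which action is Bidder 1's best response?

bid 50

E[bid 20] = 0.4·(-4) + 0.5·(-4) + 0.1·(1) = -3.5
E[bid 35] = 0.4·(3) + 0.5·(3) + 0.1·(-6) = 2.1
E[bid 50] = 0.4·(12) + 0.5·(12) + 0.1·(-3) = 10.5
Best response: bid 50 (10.5 is the largest).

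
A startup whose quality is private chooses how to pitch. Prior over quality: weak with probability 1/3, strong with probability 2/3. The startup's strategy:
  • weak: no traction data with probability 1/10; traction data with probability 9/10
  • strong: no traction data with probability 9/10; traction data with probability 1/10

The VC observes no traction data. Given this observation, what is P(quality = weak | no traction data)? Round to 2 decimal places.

P(no traction data) = (1/3)·(1/10) + (2/3)·(9/10) = 19/30
P(weak | no traction data) = ((1/3)·(1/10)) / (19/30) = (1/30) / (19/30) = 1/19

0.05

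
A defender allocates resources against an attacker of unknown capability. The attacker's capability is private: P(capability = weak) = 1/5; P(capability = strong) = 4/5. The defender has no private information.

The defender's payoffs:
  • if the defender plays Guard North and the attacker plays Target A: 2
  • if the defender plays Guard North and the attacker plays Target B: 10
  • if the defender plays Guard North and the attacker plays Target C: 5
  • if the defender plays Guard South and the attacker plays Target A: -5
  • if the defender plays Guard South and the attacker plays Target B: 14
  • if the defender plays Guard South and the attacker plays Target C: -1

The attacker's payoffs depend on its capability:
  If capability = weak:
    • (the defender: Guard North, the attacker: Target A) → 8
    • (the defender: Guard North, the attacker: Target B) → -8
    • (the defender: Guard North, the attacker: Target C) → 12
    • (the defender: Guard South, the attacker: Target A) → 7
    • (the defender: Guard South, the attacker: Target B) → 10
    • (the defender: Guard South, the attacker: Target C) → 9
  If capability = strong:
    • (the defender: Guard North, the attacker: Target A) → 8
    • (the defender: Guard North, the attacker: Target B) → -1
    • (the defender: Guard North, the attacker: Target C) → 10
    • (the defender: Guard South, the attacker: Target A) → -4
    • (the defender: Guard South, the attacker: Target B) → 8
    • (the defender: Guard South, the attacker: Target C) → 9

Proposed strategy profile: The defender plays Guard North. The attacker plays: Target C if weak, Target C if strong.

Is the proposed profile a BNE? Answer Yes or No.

Yes

The defender plays Guard North: E[Guard North] = 1/5·(5) + 4/5·(5) = 5; E[Guard South] = -1. Best-responding. ✓
The attacker (capability weak), facing Guard North: Target A gives 8, Target B gives -8, Target C gives 12. Proposed Target C is best. ✓
The attacker (capability strong), facing Guard North: Target A gives 8, Target B gives -1, Target C gives 10. Proposed Target C is best. ✓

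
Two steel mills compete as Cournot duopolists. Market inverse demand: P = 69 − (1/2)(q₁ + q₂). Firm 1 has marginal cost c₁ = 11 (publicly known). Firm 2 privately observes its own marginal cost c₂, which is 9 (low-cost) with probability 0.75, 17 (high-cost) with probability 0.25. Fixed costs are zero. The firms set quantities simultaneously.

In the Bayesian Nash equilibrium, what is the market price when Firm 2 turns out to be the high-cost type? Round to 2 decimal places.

Type-c best response for Firm 2: q₂(c) = (69 − c) − q₁/2.
Firm 1 maximizes expected profit; its first-order condition is 69 − q₁ − (1/2)E[q₂] − 11 = 0.
Substituting E[q₂] and solving: E[c₂] = 11, so q₁ = (69 − 2·11 + 11)/(3/2) = 38.6667.
q₂(high-cost) = 32.6667, so P = 69 − (1/2)·(38.6667 + 32.6667) = 33.3333.

33.33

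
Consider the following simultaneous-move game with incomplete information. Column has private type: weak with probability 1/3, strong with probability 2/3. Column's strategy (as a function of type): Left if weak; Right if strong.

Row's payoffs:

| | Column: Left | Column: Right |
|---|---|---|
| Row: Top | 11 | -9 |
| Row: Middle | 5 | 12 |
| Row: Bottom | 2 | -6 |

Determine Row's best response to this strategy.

Middle

E[Top] = 1/3·(11) + 2/3·(-9) = -7/3
E[Middle] = 1/3·(5) + 2/3·(12) = 29/3
E[Bottom] = 1/3·(2) + 2/3·(-6) = -10/3
Best response: Middle (29/3 is the largest).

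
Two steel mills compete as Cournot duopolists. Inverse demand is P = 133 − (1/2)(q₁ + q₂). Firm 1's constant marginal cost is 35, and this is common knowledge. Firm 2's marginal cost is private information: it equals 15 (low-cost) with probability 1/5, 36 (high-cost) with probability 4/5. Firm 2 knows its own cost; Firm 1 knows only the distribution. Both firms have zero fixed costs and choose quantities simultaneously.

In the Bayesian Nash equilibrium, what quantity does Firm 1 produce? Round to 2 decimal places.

Each type of Firm 2 best-responds to q₁; Firm 1 best-responds to the expected q₂ over Firm 2's types.
Firm 2 with cost c maximizes (133 − (1/2)(q₁+q₂) − c)·q₂, giving q₂(c) = (133 − c − (1/2)q₁).
E[c₂] = 1/5·15 + 4/5·36 = 31.8
Firm 1's FOC against E[q₂] yields q₁ = (133 − 2·35 + E[c₂])/(3/2) = (133 − 70 + 31.8)/(3/2) = 63.2.

63.20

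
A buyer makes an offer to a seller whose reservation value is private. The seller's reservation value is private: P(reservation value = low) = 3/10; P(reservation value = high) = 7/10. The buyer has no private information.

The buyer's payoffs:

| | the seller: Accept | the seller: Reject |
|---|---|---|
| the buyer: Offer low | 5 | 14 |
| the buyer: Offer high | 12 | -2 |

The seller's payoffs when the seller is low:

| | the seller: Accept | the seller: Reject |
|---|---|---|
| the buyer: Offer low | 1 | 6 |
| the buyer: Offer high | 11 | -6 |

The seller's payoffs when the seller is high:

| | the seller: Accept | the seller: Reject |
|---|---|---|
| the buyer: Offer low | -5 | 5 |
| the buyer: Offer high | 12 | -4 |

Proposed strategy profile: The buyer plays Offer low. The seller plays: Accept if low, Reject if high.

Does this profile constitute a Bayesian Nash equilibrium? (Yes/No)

A profile is a BNE iff every type of every player is best-responding given beliefs about the other side.
The buyer plays Offer low: E[Offer low] = 3/10·(5) + 7/10·(14) = 113/10; E[Offer high] = 11/5. Best-responding. ✓
The seller (reservation value low), facing Offer low: Accept gives 1, Reject gives 6. Proposed Accept is not best — profitable deviation exists. ✗
The seller (reservation value high), facing Offer low: Accept gives -5, Reject gives 5. Proposed Reject is best. ✓

No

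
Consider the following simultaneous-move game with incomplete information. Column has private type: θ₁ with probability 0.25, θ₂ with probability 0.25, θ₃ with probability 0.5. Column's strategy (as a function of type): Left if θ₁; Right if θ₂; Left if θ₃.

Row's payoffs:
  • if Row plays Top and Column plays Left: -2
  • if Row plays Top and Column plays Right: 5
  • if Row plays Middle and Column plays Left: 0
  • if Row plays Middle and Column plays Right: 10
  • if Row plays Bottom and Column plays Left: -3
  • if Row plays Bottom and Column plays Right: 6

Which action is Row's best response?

Compute Row's expected payoff for each action, taking the expectation over Column's type.
E[Top] = 0.25·(-2) + 0.25·(5) + 0.5·(-2) = -0.25
E[Middle] = 0.25·(0) + 0.25·(10) + 0.5·(0) = 2.5
E[Bottom] = 0.25·(-3) + 0.25·(6) + 0.5·(-3) = -0.75
Best response: Middle (2.5 is the largest).

Middle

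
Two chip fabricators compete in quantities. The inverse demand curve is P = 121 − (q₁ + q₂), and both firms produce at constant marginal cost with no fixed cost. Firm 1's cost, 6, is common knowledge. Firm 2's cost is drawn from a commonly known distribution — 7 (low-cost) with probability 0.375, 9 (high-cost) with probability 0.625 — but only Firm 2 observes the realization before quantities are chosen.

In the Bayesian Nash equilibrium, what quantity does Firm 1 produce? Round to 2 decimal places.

Type-c best response for Firm 2: q₂(c) = (121 − c)/2 − q₁/2.
Firm 1 maximizes expected profit; its first-order condition is 121 − 2q₁ − E[q₂] − 6 = 0.
Substituting E[q₂] and solving: E[c₂] = 8.25, so q₁ = (121 − 2·6 + 8.25)/3 = 39.0833.

39.08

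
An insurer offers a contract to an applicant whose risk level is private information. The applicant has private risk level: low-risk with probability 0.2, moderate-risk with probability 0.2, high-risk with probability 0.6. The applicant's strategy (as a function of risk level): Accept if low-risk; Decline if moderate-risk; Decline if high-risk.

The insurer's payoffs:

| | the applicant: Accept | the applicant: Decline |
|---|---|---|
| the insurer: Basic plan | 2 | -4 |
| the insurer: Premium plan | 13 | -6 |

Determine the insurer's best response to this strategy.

E[Basic plan] = 0.2·(2) + 0.2·(-4) + 0.6·(-4) = -2.8
E[Premium plan] = 0.2·(13) + 0.2·(-6) + 0.6·(-6) = -2.2
Best response: Premium plan (-2.2 is the largest).

Premium plan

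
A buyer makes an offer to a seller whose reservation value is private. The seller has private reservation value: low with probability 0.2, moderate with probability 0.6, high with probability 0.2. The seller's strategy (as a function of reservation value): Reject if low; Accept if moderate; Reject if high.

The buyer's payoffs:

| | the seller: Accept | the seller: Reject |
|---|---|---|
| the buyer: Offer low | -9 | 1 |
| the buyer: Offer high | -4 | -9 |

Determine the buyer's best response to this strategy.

Offer low

Compute the buyer's expected payoff for each action, taking the expectation over the seller's type.
E[Offer low] = 0.2·(1) + 0.6·(-9) + 0.2·(1) = -5
E[Offer high] = 0.2·(-9) + 0.6·(-4) + 0.2·(-9) = -6
Best response: Offer low (-5 is the largest).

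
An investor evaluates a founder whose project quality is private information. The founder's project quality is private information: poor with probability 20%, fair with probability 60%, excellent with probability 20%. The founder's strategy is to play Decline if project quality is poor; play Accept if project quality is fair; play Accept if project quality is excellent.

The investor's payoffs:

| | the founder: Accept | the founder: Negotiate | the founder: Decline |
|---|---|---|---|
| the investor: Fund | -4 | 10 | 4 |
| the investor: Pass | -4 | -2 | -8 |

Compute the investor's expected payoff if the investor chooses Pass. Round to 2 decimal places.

E[Pass] = 0.2·(-8) + 0.6·(-4) + 0.2·(-4) = (-1.6) + (-2.4) + (-0.8) = -4.8

-4.80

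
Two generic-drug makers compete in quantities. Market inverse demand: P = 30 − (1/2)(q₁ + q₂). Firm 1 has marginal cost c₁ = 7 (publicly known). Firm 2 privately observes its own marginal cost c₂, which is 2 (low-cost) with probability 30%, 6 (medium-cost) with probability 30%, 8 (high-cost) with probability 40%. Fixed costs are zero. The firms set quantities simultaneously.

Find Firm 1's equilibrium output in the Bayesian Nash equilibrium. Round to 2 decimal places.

14.40

Firm 2 with cost c maximizes (30 − (1/2)(q₁+q₂) − c)·q₂, giving q₂(c) = (30 − c − (1/2)q₁).
E[c₂] = 0.3·2 + 0.3·6 + 0.4·8 = 5.6
Firm 1's FOC against E[q₂] yields q₁ = (30 − 2·7 + E[c₂])/(3/2) = (30 − 14 + 5.6)/(3/2) = 14.4.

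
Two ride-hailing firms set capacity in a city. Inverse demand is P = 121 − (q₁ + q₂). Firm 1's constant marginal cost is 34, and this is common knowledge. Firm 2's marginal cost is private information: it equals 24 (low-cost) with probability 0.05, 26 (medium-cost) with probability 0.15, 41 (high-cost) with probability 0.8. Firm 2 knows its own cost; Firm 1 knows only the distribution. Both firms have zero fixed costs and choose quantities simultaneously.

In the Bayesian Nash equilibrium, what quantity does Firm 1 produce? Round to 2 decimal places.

Firm 2 with cost c maximizes (121 − (q₁+q₂) − c)·q₂, giving q₂(c) = (121 − c − q₁)/2.
E[c₂] = 0.05·24 + 0.15·26 + 0.8·41 = 37.9
Firm 1's FOC against E[q₂] yields q₁ = (121 − 2·34 + E[c₂])/3 = (121 − 68 + 37.9)/3 = 30.3.

30.30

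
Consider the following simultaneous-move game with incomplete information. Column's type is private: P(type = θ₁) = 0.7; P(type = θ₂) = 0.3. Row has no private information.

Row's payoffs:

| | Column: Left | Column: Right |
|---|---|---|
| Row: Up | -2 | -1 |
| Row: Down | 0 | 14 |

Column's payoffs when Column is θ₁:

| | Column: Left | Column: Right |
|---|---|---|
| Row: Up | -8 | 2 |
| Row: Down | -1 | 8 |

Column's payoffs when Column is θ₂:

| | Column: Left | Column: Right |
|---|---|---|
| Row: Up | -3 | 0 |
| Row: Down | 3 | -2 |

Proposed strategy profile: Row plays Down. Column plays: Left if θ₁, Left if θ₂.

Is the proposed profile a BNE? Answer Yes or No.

No

Row plays Down: E[Down] = 0.7·(0) + 0.3·(0) = 0; E[Up] = -2. Best-responding. ✓
Column (type θ₁), facing Down: Left gives -1, Right gives 8. Proposed Left is not best — profitable deviation exists. ✗
Column (type θ₂), facing Down: Left gives 3, Right gives -2. Proposed Left is best. ✓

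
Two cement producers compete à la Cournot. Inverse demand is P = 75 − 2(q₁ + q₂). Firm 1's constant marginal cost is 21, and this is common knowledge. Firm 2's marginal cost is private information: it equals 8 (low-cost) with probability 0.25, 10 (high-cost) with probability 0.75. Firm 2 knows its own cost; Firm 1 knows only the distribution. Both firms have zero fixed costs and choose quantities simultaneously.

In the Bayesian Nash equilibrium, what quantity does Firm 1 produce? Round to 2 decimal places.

Firm 2 with cost c maximizes (75 − 2(q₁+q₂) − c)·q₂, giving q₂(c) = (75 − c − 2q₁)/4.
E[c₂] = 0.25·8 + 0.75·10 = 9.5
Firm 1's FOC against E[q₂] yields q₁ = (75 − 2·21 + E[c₂])/6 = (75 − 42 + 9.5)/6 = 7.08333.

7.08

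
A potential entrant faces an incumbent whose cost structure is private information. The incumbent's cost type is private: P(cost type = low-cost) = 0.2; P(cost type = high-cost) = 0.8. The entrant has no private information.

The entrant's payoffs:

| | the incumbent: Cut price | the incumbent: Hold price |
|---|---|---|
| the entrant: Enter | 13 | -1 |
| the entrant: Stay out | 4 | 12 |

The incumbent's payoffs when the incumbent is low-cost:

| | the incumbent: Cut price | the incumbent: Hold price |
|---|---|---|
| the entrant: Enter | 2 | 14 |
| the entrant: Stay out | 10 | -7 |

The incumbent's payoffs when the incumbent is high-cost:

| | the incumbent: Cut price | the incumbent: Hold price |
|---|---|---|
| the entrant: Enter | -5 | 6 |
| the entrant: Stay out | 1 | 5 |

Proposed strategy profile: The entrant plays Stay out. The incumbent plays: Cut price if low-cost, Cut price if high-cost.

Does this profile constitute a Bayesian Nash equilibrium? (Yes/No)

No

A profile is a BNE iff every type of every player is best-responding given beliefs about the other side.
The entrant plays Stay out: E[Stay out] = 0.2·(4) + 0.8·(4) = 4; E[Enter] = 13. Not best-responding. ✗
The incumbent (cost type low-cost), facing Stay out: Cut price gives 10, Hold price gives -7. Proposed Cut price is best. ✓
The incumbent (cost type high-cost), facing Stay out: Cut price gives 1, Hold price gives 5. Proposed Cut price is not best — profitable deviation exists. ✗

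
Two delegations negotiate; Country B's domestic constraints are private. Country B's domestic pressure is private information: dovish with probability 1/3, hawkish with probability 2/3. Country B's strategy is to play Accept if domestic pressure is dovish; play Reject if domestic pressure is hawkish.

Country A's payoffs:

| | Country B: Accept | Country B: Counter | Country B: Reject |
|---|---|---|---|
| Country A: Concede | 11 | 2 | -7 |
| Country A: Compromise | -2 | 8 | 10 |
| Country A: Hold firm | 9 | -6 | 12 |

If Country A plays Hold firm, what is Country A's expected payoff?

11

E[Hold firm] = 1/3·9 + 2/3·12 = 3 + 8 = 11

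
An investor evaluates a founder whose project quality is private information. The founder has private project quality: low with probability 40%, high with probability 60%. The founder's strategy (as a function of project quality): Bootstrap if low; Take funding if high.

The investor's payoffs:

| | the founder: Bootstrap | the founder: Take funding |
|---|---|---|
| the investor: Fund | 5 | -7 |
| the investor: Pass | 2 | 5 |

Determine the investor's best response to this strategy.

Pass

Compute the investor's expected payoff for each action, taking the expectation over the founder's type.
E[Fund] = 0.4·(5) + 0.6·(-7) = -2.2
E[Pass] = 0.4·(2) + 0.6·(5) = 3.8
Best response: Pass (3.8 is the largest).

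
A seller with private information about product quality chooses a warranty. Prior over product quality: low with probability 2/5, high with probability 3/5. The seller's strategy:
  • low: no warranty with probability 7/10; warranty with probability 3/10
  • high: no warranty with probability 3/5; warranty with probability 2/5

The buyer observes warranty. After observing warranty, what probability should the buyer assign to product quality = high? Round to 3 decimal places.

0.667

Apply Bayes' rule using the sender's strategy as the likelihood.
P(warranty) = (2/5)·(3/10) + (3/5)·(2/5) = 9/25
P(high | warranty) = ((3/5)·(2/5)) / (9/25) = (6/25) / (9/25) = 2/3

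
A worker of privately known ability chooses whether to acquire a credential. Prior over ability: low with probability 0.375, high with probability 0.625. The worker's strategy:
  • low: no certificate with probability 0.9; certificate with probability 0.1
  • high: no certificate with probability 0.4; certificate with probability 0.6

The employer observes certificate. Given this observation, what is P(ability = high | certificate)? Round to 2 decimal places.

0.91

P(certificate) = 0.375·0.1 + 0.625·0.6 = 0.4125
P(high | certificate) = (0.625·0.6) / 0.4125 = 0.375 / 0.4125 = 0.909091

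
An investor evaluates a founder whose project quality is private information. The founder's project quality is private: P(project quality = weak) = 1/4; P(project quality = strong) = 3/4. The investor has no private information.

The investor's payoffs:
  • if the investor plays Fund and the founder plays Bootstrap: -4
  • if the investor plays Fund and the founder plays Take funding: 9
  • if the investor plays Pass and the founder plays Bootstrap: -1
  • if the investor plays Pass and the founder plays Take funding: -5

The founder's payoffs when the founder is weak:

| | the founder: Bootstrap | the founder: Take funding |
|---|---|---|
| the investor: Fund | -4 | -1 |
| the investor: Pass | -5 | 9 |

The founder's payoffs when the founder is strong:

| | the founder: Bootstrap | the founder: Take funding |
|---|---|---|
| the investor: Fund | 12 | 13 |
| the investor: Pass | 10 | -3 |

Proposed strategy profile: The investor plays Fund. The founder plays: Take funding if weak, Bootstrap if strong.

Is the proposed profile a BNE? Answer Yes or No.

The investor plays Fund: E[Fund] = 1/4·(9) + 3/4·(-4) = -3/4; E[Pass] = -2. Best-responding. ✓
The founder (project quality weak), facing Fund: Bootstrap gives -4, Take funding gives -1. Proposed Take funding is best. ✓
The founder (project quality strong), facing Fund: Bootstrap gives 12, Take funding gives 13. Proposed Bootstrap is not best — profitable deviation exists. ✗

No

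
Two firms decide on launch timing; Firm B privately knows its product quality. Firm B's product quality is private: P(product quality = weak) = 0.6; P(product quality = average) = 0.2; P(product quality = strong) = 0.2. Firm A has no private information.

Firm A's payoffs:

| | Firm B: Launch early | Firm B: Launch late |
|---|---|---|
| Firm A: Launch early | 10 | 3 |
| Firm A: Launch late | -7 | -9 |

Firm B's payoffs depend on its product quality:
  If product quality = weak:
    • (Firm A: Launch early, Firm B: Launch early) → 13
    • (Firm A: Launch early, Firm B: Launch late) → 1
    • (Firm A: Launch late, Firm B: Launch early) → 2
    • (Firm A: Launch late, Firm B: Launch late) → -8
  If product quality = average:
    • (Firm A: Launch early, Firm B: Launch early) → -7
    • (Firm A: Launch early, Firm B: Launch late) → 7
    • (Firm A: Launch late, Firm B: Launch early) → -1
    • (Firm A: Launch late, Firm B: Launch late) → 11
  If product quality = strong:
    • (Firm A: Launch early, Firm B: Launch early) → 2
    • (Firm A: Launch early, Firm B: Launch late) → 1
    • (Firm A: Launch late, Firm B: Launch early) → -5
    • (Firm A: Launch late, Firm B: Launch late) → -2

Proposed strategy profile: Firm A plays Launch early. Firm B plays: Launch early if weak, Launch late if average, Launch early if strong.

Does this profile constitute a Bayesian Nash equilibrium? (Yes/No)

Firm A plays Launch early: E[Launch early] = 0.6·(10) + 0.2·(3) + 0.2·(10) = 8.6; E[Launch late] = -7.4. Best-responding. ✓
Firm B (product quality weak), facing Launch early: Launch early gives 13, Launch late gives 1. Proposed Launch early is best. ✓
Firm B (product quality average), facing Launch early: Launch early gives -7, Launch late gives 7. Proposed Launch late is best. ✓
Firm B (product quality strong), facing Launch early: Launch early gives 2, Launch late gives 1. Proposed Launch early is best. ✓

Yes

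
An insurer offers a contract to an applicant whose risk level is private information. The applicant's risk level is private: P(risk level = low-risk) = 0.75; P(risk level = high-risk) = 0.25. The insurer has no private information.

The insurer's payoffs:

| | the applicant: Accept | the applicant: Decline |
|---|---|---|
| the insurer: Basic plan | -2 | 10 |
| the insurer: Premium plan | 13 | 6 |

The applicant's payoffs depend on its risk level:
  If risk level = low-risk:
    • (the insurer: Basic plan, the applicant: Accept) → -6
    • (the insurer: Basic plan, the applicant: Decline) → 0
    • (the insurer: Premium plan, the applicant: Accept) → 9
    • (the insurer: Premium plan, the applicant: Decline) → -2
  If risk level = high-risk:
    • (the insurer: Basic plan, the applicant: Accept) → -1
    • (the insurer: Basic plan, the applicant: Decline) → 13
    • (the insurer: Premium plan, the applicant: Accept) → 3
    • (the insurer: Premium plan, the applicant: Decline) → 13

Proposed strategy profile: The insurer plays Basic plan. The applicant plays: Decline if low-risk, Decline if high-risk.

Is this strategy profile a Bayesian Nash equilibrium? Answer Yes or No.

The insurer plays Basic plan: E[Basic plan] = 0.75·(10) + 0.25·(10) = 10; E[Premium plan] = 6. Best-responding. ✓
The applicant (risk level low-risk), facing Basic plan: Accept gives -6, Decline gives 0. Proposed Decline is best. ✓
The applicant (risk level high-risk), facing Basic plan: Accept gives -1, Decline gives 13. Proposed Decline is best. ✓

Yes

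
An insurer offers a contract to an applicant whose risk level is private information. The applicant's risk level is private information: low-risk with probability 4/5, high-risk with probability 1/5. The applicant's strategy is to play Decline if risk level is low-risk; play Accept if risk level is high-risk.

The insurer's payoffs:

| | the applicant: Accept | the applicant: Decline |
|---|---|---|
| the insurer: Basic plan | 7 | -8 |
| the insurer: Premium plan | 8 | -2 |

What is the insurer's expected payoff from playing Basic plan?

-5

Take the expectation over the applicant's risk level, weighting each type's action by its prior probability.
E[Basic plan] = 4/5·(-8) + 1/5·7 = (-32/5) + 7/5 = -5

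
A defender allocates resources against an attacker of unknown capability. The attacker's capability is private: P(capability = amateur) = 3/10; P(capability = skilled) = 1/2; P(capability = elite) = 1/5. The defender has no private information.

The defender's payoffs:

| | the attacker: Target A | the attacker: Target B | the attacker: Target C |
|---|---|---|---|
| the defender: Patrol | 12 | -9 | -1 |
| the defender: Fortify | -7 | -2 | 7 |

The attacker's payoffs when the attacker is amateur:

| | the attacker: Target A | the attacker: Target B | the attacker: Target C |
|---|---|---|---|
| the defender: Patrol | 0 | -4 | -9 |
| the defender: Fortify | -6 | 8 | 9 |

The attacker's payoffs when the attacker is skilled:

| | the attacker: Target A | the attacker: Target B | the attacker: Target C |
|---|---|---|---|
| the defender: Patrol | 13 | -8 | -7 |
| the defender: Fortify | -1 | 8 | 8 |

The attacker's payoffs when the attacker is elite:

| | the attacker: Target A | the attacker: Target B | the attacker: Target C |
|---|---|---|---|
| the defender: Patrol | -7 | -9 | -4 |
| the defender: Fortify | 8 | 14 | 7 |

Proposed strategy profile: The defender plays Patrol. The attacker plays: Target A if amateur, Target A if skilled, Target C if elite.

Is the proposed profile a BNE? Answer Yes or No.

Yes

A profile is a BNE iff every type of every player is best-responding given beliefs about the other side.
The defender plays Patrol: E[Patrol] = 3/10·(12) + 1/2·(12) + 1/5·(-1) = 47/5; E[Fortify] = -21/5. Best-responding. ✓
The attacker (capability amateur), facing Patrol: Target A gives 0, Target B gives -4, Target C gives -9. Proposed Target A is best. ✓
The attacker (capability skilled), facing Patrol: Target A gives 13, Target B gives -8, Target C gives -7. Proposed Target A is best. ✓
The attacker (capability elite), facing Patrol: Target A gives -7, Target B gives -9, Target C gives -4. Proposed Target C is best. ✓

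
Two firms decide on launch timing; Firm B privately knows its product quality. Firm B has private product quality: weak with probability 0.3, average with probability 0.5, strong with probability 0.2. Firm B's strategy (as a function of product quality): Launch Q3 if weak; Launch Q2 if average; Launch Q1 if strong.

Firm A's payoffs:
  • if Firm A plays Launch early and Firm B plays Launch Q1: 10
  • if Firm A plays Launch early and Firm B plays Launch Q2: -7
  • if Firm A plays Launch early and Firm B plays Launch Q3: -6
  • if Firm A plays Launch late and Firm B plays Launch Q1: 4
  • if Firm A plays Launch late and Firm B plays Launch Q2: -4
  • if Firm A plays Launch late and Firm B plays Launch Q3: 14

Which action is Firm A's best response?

Launch late

E[Launch early] = 0.3·(-6) + 0.5·(-7) + 0.2·(10) = -3.3
E[Launch late] = 0.3·(14) + 0.5·(-4) + 0.2·(4) = 3
Best response: Launch late (3 is the largest).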